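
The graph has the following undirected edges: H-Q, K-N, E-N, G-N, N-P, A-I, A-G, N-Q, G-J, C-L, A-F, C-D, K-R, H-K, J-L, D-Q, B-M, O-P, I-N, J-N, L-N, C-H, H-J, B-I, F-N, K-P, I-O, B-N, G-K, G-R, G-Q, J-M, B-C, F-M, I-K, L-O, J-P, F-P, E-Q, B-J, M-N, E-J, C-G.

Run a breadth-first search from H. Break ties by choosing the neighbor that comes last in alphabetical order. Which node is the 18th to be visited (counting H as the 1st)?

O

Visit H; enqueue Q, K, J, C → queue [Q, K, J, C]
Visit Q; enqueue N, G, E, D → queue [K, J, C, N, G, E, D]
Visit K; enqueue R, P, I → queue [J, C, N, G, E, D, R, P, I]
Visit J; enqueue M, L, B → queue [C, N, G, E, D, R, P, I, M, L, B]
Visit C → queue [N, G, E, D, R, P, I, M, L, B]
Visit N; enqueue F → queue [G, E, D, R, P, I, M, L, B, F]
Visit G; enqueue A → queue [E, D, R, P, I, M, L, B, F, A]
Visit E → queue [D, R, P, I, M, L, B, F, A]
Visit D → queue [R, P, I, M, L, B, F, A]
Visit R → queue [P, I, M, L, B, F, A]
Visit P; enqueue O → queue [I, M, L, B, F, A, O]
Visit I → queue [M, L, B, F, A, O]
Visit M → queue [L, B, F, A, O]
Visit L → queue [B, F, A, O]
Visit B → queue [F, A, O]
Visit F → queue [A, O]
Visit A → queue [O]
Visit O → queue []

Visit order: H, Q, K, J, C, N, G, E, D, R, P, I, M, L, B, F, A, O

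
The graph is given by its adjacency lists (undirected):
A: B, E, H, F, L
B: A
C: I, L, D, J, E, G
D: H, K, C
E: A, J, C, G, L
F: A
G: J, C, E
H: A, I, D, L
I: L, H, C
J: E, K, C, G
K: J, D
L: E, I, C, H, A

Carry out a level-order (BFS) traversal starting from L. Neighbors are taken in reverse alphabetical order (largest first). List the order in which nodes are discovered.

L -> I -> H -> E -> C -> A -> D -> J -> G -> F -> B -> K

Visit L; enqueue I, H, E, C, A → queue [I, H, E, C, A]
Visit I → queue [H, E, C, A]
Visit H; enqueue D → queue [E, C, A, D]
Visit E; enqueue J, G → queue [C, A, D, J, G]
Visit C → queue [A, D, J, G]
Visit A; enqueue F, B → queue [D, J, G, F, B]
Visit D; enqueue K → queue [J, G, F, B, K]
Visit J → queue [G, F, B, K]
Visit G → queue [F, B, K]
Visit F → queue [B, K]
Visit B → queue [K]
Visit K → queue []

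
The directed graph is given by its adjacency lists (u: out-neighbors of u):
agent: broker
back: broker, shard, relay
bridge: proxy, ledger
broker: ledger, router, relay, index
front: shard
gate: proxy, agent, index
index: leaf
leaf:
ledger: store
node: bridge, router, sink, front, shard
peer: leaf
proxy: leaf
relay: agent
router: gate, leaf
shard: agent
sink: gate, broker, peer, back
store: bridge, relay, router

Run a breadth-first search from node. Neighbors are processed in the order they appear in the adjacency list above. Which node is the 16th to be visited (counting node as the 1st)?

index

Visit node; enqueue bridge, router, sink, front, shard → queue [bridge, router, sink, front, shard]
Visit bridge; enqueue proxy, ledger → queue [router, sink, front, shard, proxy, ledger]
Visit router; enqueue gate, leaf → queue [sink, front, shard, proxy, ledger, gate, leaf]
Visit sink; enqueue broker, peer, back → queue [front, shard, proxy, ledger, gate, leaf, broker, peer, back]
Visit front → queue [shard, proxy, ledger, gate, leaf, broker, peer, back]
Visit shard; enqueue agent → queue [proxy, ledger, gate, leaf, broker, peer, back, agent]
Visit proxy → queue [ledger, gate, leaf, broker, peer, back, agent]
Visit ledger; enqueue store → queue [gate, leaf, broker, peer, back, agent, store]
Visit gate; enqueue index → queue [leaf, broker, peer, back, agent, store, index]
Visit leaf → queue [broker, peer, back, agent, store, index]
Visit broker; enqueue relay → queue [peer, back, agent, store, index, relay]
Visit peer → queue [back, agent, store, index, relay]
Visit back → queue [agent, store, index, relay]
Visit agent → queue [store, index, relay]
Visit store → queue [index, relay]
Visit index → queue [relay]
Visit relay → queue []

Visit order: node, bridge, router, sink, front, shard, proxy, ledger, gate, leaf, broker, peer, back, agent, store, index, relay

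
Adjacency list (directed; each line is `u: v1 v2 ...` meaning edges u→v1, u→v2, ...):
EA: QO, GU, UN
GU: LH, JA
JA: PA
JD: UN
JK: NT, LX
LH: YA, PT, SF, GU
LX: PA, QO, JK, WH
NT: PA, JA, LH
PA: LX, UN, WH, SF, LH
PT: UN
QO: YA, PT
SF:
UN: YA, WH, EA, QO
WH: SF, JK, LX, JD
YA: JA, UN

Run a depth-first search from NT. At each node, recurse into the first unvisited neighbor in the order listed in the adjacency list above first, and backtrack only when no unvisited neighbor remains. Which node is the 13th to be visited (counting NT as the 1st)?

GU

Visit NT
NT → PA
PA → LX
LX → QO
QO → YA
YA → JA
YA → UN
UN → WH
WH → SF
WH → JK
WH → JD
UN → EA
EA → GU
GU → LH
LH → PT

Visit order: NT, PA, LX, QO, YA, JA, UN, WH, SF, JK, JD, EA, GU, LH, PT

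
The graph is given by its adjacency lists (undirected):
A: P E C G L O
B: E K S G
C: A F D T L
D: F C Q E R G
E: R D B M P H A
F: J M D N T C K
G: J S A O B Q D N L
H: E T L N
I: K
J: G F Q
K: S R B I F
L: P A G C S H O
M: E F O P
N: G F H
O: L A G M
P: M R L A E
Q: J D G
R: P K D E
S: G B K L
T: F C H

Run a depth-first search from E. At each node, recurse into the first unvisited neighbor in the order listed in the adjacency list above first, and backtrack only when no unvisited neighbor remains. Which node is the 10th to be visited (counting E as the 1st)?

K

Visit E
E → R
R → P
P → M
M → F
F → J
J → G
G → S
S → B
B → K
K → I
S → L
L → A
A → C
C → D
D → Q
C → T
T → H
H → N
A → O

Visit order: E, R, P, M, F, J, G, S, B, K, I, L, A, C, D, Q, T, H, N, O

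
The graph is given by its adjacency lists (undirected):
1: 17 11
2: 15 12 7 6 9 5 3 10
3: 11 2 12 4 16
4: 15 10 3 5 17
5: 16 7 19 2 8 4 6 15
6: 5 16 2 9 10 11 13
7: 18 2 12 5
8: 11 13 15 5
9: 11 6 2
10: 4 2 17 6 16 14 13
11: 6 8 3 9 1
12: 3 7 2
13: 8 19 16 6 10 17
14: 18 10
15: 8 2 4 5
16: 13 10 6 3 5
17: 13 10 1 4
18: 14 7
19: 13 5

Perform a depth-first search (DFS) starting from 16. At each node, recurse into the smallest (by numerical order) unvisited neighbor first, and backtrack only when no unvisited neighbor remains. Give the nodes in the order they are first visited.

16, 3, 2, 5, 4, 10, 6, 9, 11, 1, 17, 13, 8, 15, 19, 14, 18, 7, 12

Visit 16
16 → 3
3 → 2
2 → 5
5 → 4
4 → 10
10 → 6
6 → 9
9 → 11
11 → 1
1 → 17
17 → 13
13 → 8
8 → 15
13 → 19
10 → 14
14 → 18
18 → 7
7 → 12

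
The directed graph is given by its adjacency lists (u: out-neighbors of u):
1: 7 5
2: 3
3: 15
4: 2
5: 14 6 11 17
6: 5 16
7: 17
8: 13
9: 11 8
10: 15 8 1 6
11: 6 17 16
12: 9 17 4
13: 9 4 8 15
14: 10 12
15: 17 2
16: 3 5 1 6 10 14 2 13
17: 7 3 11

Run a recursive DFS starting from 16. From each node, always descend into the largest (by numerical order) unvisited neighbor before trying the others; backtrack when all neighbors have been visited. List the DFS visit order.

Visit 16
16 → 14
14 → 12
12 → 17
17 → 11
11 → 6
6 → 5
17 → 7
17 → 3
3 → 15
15 → 2
12 → 9
9 → 8
8 → 13
13 → 4
14 → 10
10 → 1

16, 14, 12, 17, 11, 6, 5, 7, 3, 15, 2, 9, 8, 13, 4, 10, 1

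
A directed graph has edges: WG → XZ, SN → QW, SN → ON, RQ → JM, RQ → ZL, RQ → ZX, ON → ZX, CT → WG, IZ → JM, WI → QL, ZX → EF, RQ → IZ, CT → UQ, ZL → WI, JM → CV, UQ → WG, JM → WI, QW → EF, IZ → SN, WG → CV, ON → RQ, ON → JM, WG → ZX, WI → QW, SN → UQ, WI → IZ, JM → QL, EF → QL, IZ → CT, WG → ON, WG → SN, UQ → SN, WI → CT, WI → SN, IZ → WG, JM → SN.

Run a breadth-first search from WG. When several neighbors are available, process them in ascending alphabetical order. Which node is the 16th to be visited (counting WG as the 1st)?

CT

Visit WG; enqueue CV, ON, SN, XZ, ZX → queue [CV, ON, SN, XZ, ZX]
Visit CV → queue [ON, SN, XZ, ZX]
Visit ON; enqueue JM, RQ → queue [SN, XZ, ZX, JM, RQ]
Visit SN; enqueue QW, UQ → queue [XZ, ZX, JM, RQ, QW, UQ]
Visit XZ → queue [ZX, JM, RQ, QW, UQ]
Visit ZX; enqueue EF → queue [JM, RQ, QW, UQ, EF]
Visit JM; enqueue QL, WI → queue [RQ, QW, UQ, EF, QL, WI]
Visit RQ; enqueue IZ, ZL → queue [QW, UQ, EF, QL, WI, IZ, ZL]
Visit QW → queue [UQ, EF, QL, WI, IZ, ZL]
Visit UQ → queue [EF, QL, WI, IZ, ZL]
Visit EF → queue [QL, WI, IZ, ZL]
Visit QL → queue [WI, IZ, ZL]
Visit WI; enqueue CT → queue [IZ, ZL, CT]
Visit IZ → queue [ZL, CT]
Visit ZL → queue [CT]
Visit CT → queue []

Visit order: WG, CV, ON, SN, XZ, ZX, JM, RQ, QW, UQ, EF, QL, WI, IZ, ZL, CT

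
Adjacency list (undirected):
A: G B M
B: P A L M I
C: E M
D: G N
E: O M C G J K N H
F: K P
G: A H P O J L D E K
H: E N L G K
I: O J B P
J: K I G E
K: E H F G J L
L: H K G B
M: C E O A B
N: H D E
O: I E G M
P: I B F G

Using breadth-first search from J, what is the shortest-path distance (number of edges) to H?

Level 0: J
Level 1: E, G, I, K
Level 2: A, B, C, D, F, H, L, M, N, O, P
H first appears at level 2.

2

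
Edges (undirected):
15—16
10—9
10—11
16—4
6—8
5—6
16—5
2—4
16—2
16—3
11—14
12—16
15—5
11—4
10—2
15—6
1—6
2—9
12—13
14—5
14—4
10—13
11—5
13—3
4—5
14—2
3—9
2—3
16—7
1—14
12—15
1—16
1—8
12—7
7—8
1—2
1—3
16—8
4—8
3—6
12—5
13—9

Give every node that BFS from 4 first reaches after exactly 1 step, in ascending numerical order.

Level 0: 4
Level 1: 2, 5, 8, 11, 14, 16
Level 2: 1, 3, 6, 7, 9, 10, 12, 15
Level 3: 13

2, 5, 8, 11, 14, 16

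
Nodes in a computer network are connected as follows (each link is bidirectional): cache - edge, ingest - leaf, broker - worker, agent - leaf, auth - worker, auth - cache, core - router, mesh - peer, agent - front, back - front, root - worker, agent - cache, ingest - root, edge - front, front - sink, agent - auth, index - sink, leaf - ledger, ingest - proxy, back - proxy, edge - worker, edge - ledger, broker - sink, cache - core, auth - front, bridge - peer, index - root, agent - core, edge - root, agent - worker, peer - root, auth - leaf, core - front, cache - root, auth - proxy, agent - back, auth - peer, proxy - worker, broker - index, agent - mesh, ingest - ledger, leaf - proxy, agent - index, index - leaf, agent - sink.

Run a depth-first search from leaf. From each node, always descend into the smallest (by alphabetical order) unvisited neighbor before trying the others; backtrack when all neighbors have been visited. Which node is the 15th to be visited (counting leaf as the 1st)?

sink

Visit leaf
leaf → agent
agent → auth
auth → cache
cache → core
core → front
front → back
back → proxy
proxy → ingest
ingest → ledger
ledger → edge
edge → root
root → index
index → broker
broker → sink
broker → worker
root → peer
peer → bridge
peer → mesh
core → router

Visit order: leaf, agent, auth, cache, core, front, back, proxy, ingest, ledger, edge, root, index, broker, sink, worker, peer, bridge, mesh, router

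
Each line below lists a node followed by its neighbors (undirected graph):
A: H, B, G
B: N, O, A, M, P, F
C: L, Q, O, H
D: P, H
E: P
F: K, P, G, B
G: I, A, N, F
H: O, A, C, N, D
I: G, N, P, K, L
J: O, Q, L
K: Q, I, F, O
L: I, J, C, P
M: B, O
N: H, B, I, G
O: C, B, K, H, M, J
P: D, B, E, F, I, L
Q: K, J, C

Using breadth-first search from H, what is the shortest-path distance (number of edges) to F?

Level 0: H
Level 1: A, C, D, N, O
Level 2: B, G, I, J, K, L, M, P, Q
Level 3: E, F
F first appears at level 3.

3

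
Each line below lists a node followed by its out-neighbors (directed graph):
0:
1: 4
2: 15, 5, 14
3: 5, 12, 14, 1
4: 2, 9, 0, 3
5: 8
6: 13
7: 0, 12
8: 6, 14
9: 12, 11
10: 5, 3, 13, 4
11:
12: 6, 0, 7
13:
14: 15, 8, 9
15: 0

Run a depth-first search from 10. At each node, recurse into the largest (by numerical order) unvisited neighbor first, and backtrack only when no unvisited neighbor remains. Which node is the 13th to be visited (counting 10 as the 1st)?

4

Visit 10
10 → 13
10 → 5
5 → 8
8 → 14
14 → 15
15 → 0
14 → 9
9 → 12
12 → 7
12 → 6
9 → 11
10 → 4
4 → 3
3 → 1
4 → 2

Visit order: 10, 13, 5, 8, 14, 15, 0, 9, 12, 7, 6, 11, 4, 3, 1, 2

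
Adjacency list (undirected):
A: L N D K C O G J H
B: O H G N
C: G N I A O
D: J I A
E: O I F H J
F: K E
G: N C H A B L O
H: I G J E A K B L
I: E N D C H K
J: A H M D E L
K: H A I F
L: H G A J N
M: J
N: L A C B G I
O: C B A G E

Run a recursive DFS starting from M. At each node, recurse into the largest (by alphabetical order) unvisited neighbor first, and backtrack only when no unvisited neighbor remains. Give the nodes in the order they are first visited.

M, J, L, N, I, K, H, G, O, E, F, C, A, D, B

Visit M
M → J
J → L
L → N
N → I
I → K
K → H
H → G
G → O
O → E
E → F
O → C
C → A
A → D
O → B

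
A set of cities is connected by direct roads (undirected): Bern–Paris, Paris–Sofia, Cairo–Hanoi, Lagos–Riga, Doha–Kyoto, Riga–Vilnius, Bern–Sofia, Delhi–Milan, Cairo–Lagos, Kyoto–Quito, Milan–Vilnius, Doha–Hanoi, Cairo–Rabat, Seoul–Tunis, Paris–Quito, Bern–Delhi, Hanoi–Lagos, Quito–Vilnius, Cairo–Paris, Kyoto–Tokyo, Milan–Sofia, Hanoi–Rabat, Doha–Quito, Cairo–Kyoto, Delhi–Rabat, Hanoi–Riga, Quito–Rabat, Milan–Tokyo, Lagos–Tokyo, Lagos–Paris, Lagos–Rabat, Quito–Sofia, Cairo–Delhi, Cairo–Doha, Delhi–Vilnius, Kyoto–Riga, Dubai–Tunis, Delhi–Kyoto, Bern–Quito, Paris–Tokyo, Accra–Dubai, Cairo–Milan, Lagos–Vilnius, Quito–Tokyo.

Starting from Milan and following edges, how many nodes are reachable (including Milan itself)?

BFS from Milan visits: Milan, Vilnius, Tokyo, Sofia, Delhi, Cairo, Riga, Quito, Lagos, Paris, Kyoto, Bern, Rabat, Hanoi, Doha
Reachable nodes: 15 of 19 total.

15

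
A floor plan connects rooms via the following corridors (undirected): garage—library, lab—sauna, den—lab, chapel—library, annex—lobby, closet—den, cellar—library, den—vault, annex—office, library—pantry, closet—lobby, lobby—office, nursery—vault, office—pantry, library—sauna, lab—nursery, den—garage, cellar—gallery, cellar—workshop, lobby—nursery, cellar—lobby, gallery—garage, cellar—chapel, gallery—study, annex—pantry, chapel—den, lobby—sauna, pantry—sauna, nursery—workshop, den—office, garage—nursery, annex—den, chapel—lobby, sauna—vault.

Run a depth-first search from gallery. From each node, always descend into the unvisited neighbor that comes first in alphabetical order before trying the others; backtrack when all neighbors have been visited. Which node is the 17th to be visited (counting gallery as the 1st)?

study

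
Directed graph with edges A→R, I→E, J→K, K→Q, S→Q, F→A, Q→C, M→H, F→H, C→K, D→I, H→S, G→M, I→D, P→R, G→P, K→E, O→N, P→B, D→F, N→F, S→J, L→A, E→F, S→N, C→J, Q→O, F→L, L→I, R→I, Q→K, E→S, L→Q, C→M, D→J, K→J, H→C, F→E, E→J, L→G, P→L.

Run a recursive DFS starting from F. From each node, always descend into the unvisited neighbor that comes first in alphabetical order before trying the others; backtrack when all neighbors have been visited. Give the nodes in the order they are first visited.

Visit F
F → A
A → R
R → I
I → D
D → J
J → K
K → E
E → S
S → N
S → Q
Q → C
C → M
M → H
Q → O
F → L
L → G
G → P
P → B

F -> A -> R -> I -> D -> J -> K -> E -> S -> N -> Q -> C -> M -> H -> O -> L -> G -> P -> B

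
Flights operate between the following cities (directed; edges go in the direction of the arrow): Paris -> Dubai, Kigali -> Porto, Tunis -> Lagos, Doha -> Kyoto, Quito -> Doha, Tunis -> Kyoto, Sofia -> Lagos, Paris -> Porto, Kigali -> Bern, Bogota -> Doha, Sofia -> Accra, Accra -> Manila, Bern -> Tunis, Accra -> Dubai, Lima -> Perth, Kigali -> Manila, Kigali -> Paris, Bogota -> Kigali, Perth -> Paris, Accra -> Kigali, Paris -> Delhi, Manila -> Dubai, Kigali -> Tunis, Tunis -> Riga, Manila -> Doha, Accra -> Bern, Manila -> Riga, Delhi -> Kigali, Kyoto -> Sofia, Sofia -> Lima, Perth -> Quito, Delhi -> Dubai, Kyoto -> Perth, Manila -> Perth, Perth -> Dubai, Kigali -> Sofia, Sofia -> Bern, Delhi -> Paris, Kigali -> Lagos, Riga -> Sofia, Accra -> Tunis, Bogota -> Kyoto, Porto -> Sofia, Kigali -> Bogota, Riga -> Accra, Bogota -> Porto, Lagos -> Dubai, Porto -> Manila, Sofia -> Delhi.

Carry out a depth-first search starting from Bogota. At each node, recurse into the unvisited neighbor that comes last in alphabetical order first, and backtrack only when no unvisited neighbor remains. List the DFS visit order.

Bogota Porto Sofia Lima Perth Quito Doha Kyoto Paris Dubai Delhi Kigali Tunis Riga Accra Manila Bern Lagos

Visit Bogota
Bogota → Porto
Porto → Sofia
Sofia → Lima
Lima → Perth
Perth → Quito
Quito → Doha
Doha → Kyoto
Perth → Paris
Paris → Dubai
Paris → Delhi
Delhi → Kigali
Kigali → Tunis
Tunis → Riga
Riga → Accra
Accra → Manila
Accra → Bern
Tunis → Lagos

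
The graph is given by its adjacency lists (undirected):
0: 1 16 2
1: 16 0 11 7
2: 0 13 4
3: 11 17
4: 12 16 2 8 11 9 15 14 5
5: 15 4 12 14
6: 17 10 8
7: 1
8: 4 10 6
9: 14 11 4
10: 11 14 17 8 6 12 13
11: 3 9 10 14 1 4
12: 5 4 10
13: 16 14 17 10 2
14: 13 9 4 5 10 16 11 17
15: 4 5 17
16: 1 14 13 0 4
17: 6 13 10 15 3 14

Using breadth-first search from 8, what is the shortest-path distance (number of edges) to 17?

Level 0: 8
Level 1: 4, 6, 10
Level 2: 2, 5, 9, 11, 12, 13, 14, 15, 16, 17
Level 3: 0, 1, 3
Level 4: 7
17 first appears at level 2.

2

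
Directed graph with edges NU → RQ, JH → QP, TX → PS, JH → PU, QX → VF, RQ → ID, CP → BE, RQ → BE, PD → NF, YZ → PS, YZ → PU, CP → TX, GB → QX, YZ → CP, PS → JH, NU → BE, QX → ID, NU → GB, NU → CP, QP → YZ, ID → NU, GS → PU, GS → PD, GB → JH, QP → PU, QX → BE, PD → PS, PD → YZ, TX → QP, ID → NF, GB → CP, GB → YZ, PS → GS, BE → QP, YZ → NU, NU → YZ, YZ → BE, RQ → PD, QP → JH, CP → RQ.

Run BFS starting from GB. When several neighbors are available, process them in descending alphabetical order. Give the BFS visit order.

Visit GB; enqueue YZ, QX, JH, CP → queue [YZ, QX, JH, CP]
Visit YZ; enqueue PU, PS, NU, BE → queue [QX, JH, CP, PU, PS, NU, BE]
Visit QX; enqueue VF, ID → queue [JH, CP, PU, PS, NU, BE, VF, ID]
Visit JH; enqueue QP → queue [CP, PU, PS, NU, BE, VF, ID, QP]
Visit CP; enqueue TX, RQ → queue [PU, PS, NU, BE, VF, ID, QP, TX, RQ]
Visit PU → queue [PS, NU, BE, VF, ID, QP, TX, RQ]
Visit PS; enqueue GS → queue [NU, BE, VF, ID, QP, TX, RQ, GS]
Visit NU → queue [BE, VF, ID, QP, TX, RQ, GS]
Visit BE → queue [VF, ID, QP, TX, RQ, GS]
Visit VF → queue [ID, QP, TX, RQ, GS]
Visit ID; enqueue NF → queue [QP, TX, RQ, GS, NF]
Visit QP → queue [TX, RQ, GS, NF]
Visit TX → queue [RQ, GS, NF]
Visit RQ; enqueue PD → queue [GS, NF, PD]
Visit GS → queue [NF, PD]
Visit NF → queue [PD]
Visit PD → queue []

GB -> YZ -> QX -> JH -> CP -> PU -> PS -> NU -> BE -> VF -> ID -> QP -> TX -> RQ -> GS -> NF -> PD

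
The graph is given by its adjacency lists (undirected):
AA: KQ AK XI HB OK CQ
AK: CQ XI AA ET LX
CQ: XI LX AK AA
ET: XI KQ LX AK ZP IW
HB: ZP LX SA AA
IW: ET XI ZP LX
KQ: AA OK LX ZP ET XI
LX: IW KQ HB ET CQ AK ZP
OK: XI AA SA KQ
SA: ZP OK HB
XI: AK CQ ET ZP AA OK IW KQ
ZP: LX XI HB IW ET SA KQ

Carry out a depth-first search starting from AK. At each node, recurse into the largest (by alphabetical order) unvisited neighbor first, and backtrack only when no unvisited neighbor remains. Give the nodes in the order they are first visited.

AK → XI → ZP → SA → OK → KQ → LX → IW → ET → HB → AA → CQ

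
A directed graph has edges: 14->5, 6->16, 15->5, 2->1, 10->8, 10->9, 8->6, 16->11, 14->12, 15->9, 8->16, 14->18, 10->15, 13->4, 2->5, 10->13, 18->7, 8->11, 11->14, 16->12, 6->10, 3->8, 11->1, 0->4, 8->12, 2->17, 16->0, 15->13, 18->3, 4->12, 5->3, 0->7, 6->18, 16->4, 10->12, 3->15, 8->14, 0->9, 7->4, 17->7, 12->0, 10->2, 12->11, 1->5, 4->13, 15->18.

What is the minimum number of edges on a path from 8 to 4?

Level 0: 8
Level 1: 6, 11, 12, 14, 16
Level 2: 0, 1, 4, 5, 10, 18
Level 3: 2, 3, 7, 9, 13, 15
Level 4: 17
4 first appears at level 2.

2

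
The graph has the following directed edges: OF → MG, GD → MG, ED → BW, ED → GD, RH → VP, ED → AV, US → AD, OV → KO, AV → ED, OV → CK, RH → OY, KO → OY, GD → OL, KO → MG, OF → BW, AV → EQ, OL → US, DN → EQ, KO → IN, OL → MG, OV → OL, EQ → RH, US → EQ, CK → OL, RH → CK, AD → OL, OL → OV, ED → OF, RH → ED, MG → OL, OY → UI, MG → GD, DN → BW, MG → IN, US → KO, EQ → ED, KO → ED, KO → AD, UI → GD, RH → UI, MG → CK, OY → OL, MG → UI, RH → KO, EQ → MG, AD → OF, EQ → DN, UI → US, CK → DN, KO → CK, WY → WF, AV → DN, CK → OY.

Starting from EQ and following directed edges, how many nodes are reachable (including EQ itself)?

19

BFS from EQ visits: EQ, DN, ED, MG, RH, BW, AV, GD, OF, CK, IN, OL, UI, KO, OY, VP, OV, US, AD
Reachable nodes: 19 of 21 total.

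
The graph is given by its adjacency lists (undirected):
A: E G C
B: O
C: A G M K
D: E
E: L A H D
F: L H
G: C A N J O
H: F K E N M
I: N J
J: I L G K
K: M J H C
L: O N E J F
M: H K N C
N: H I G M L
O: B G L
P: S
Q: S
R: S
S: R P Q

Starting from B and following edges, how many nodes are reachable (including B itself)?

BFS from B visits: B, O, G, L, C, A, N, J, E, F, M, K, H, I, D
Reachable nodes: 15 of 19 total.

15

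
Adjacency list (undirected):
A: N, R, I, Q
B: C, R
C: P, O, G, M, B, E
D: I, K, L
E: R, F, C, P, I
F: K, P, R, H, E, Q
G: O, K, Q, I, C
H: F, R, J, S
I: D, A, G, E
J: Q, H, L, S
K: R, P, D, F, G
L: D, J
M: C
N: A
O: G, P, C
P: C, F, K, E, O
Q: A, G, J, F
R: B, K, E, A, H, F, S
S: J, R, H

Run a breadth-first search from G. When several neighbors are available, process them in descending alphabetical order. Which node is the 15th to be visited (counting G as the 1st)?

B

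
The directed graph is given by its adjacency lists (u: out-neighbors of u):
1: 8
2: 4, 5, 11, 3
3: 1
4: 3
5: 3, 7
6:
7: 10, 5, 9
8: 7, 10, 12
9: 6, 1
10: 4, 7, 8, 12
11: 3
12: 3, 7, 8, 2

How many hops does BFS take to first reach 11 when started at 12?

Level 0: 12
Level 1: 2, 3, 7, 8
Level 2: 1, 4, 5, 9, 10, 11
Level 3: 6
11 first appears at level 2.

2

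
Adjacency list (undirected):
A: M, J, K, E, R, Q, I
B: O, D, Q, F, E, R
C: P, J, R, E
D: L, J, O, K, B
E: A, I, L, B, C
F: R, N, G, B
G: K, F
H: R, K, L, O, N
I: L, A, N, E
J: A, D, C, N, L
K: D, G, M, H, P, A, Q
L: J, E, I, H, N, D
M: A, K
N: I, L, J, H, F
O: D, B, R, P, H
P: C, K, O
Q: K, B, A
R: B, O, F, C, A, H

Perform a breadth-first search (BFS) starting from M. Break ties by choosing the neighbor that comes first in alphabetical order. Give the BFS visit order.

Visit M; enqueue A, K → queue [A, K]
Visit A; enqueue E, I, J, Q, R → queue [K, E, I, J, Q, R]
Visit K; enqueue D, G, H, P → queue [E, I, J, Q, R, D, G, H, P]
Visit E; enqueue B, C, L → queue [I, J, Q, R, D, G, H, P, B, C, L]
Visit I; enqueue N → queue [J, Q, R, D, G, H, P, B, C, L, N]
Visit J → queue [Q, R, D, G, H, P, B, C, L, N]
Visit Q → queue [R, D, G, H, P, B, C, L, N]
Visit R; enqueue F, O → queue [D, G, H, P, B, C, L, N, F, O]
Visit D → queue [G, H, P, B, C, L, N, F, O]
Visit G → queue [H, P, B, C, L, N, F, O]
Visit H → queue [P, B, C, L, N, F, O]
Visit P → queue [B, C, L, N, F, O]
Visit B → queue [C, L, N, F, O]
Visit C → queue [L, N, F, O]
Visit L → queue [N, F, O]
Visit N → queue [F, O]
Visit F → queue [O]
Visit O → queue []

M → A → K → E → I → J → Q → R → D → G → H → P → B → C → L → N → F → O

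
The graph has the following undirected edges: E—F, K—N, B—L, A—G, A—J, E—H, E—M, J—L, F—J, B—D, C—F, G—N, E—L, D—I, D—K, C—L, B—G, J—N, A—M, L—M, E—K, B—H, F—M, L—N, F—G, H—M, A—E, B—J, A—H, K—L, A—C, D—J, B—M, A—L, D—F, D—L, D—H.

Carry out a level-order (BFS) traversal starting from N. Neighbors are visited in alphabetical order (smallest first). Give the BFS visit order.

N, G, J, K, L, A, B, F, D, E, C, M, H, I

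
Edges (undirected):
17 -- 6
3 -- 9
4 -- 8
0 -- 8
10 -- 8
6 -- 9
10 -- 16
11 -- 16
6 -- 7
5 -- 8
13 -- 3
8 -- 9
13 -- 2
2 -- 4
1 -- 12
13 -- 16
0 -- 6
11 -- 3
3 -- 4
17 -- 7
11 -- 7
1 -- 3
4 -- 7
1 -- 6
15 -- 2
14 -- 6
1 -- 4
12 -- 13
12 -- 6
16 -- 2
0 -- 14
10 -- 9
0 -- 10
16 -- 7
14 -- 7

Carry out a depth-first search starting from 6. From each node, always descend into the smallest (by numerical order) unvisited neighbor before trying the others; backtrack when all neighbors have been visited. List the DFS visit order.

Visit 6
6 → 0
0 → 8
8 → 4
4 → 1
1 → 3
3 → 9
9 → 10
10 → 16
16 → 2
2 → 13
13 → 12
2 → 15
16 → 7
7 → 11
7 → 14
7 → 17
8 → 5

6 -> 0 -> 8 -> 4 -> 1 -> 3 -> 9 -> 10 -> 16 -> 2 -> 13 -> 12 -> 15 -> 7 -> 11 -> 14 -> 17 -> 5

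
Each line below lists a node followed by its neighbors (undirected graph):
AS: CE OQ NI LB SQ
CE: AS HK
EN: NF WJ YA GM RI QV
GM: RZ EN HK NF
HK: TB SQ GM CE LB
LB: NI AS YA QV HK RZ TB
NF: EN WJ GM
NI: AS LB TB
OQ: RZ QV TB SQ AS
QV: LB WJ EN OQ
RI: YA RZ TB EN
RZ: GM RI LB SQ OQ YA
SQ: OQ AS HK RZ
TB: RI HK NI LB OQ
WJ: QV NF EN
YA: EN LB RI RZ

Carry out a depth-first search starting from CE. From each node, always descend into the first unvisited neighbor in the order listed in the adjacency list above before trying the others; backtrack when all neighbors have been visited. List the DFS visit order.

Visit CE
CE → AS
AS → OQ
OQ → RZ
RZ → GM
GM → EN
EN → NF
NF → WJ
WJ → QV
QV → LB
LB → NI
NI → TB
TB → RI
RI → YA
TB → HK
HK → SQ

CE -> AS -> OQ -> RZ -> GM -> EN -> NF -> WJ -> QV -> LB -> NI -> TB -> RI -> YA -> HK -> SQ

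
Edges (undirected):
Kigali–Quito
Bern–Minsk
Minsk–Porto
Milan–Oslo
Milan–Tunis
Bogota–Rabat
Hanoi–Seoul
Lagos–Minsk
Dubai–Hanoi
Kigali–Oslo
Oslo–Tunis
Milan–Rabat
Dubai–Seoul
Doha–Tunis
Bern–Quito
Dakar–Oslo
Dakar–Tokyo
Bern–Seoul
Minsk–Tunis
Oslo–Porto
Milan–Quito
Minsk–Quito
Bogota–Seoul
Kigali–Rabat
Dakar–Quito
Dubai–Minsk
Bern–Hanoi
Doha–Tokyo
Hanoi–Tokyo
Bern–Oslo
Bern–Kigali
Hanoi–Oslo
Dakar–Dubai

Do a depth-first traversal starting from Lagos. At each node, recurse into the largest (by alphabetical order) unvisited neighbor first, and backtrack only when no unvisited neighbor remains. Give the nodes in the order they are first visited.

Lagos, Minsk, Tunis, Oslo, Porto, Milan, Rabat, Kigali, Quito, Dakar, Tokyo, Hanoi, Seoul, Dubai, Bogota, Bern, Doha

Visit Lagos
Lagos → Minsk
Minsk → Tunis
Tunis → Oslo
Oslo → Porto
Oslo → Milan
Milan → Rabat
Rabat → Kigali
Kigali → Quito
Quito → Dakar
Dakar → Tokyo
Tokyo → Hanoi
Hanoi → Seoul
Seoul → Dubai
Seoul → Bogota
Seoul → Bern
Tokyo → Doha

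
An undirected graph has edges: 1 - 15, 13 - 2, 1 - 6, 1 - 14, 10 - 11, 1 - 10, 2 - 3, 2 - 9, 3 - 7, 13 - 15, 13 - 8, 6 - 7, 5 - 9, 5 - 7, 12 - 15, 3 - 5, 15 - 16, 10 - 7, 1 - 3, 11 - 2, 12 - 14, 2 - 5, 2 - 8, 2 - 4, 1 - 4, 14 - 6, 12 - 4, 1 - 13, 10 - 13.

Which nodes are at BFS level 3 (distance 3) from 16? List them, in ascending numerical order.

2, 3, 4, 6, 8, 10, 14

Level 0: 16
Level 1: 15
Level 2: 1, 12, 13
Level 3: 2, 3, 4, 6, 8, 10, 14
Level 4: 5, 7, 9, 11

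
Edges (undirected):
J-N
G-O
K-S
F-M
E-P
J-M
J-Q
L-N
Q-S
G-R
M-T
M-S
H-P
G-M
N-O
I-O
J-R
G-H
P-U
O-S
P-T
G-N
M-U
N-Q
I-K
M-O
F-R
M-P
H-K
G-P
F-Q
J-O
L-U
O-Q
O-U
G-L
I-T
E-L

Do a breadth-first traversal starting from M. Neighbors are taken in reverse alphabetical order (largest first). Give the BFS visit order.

M, U, T, S, P, O, J, G, F, L, I, Q, K, H, E, N, R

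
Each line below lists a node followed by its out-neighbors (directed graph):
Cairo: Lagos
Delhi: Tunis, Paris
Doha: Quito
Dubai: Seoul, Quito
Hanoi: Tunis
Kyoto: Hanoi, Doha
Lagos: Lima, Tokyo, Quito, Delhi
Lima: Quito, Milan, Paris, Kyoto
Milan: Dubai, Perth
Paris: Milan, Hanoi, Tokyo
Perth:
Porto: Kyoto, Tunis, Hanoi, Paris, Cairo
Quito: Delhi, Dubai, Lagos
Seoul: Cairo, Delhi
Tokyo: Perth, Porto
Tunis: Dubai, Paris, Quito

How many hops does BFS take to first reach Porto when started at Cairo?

3

Level 0: Cairo
Level 1: Lagos
Level 2: Delhi, Lima, Quito, Tokyo
Level 3: Dubai, Kyoto, Milan, Paris, Perth, Porto, Tunis
Level 4: Doha, Hanoi, Seoul
Porto first appears at level 3.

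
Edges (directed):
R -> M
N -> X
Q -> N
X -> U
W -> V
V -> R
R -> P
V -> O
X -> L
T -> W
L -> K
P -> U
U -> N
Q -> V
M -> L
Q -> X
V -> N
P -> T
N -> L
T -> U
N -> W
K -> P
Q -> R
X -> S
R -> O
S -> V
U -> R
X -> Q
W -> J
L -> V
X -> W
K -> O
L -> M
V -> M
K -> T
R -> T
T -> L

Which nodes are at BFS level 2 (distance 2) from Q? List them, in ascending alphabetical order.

L, M, O, P, S, T, U, W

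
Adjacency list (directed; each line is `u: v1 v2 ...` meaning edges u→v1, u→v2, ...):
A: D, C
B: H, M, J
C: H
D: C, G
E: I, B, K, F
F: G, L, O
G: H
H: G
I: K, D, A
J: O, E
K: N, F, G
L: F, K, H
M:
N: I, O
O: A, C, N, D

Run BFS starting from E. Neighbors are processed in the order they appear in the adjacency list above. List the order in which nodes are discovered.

E → I → B → K → F → D → A → H → M → J → N → G → L → O → C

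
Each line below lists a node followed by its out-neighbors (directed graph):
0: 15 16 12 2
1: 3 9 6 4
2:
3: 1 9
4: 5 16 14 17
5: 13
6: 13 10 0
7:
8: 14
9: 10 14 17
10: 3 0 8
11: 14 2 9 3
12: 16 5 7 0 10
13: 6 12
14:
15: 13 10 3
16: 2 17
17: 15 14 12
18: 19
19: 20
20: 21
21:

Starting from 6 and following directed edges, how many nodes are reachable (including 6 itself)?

17

BFS from 6 visits: 6, 13, 10, 0, 12, 8, 3, 16, 15, 2, 7, 5, 14, 9, 1, 17, 4
Reachable nodes: 17 of 22 total.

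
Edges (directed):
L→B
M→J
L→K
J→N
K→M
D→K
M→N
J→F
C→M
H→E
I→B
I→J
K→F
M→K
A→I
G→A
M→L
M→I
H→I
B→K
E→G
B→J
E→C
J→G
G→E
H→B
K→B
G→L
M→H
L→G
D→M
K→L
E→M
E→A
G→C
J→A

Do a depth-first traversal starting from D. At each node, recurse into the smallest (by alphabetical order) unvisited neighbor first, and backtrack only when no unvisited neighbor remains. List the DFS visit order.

D, K, B, J, A, I, F, G, C, M, H, E, L, N

Visit D
D → K
K → B
B → J
J → A
A → I
J → F
J → G
G → C
C → M
M → H
H → E
M → L
M → N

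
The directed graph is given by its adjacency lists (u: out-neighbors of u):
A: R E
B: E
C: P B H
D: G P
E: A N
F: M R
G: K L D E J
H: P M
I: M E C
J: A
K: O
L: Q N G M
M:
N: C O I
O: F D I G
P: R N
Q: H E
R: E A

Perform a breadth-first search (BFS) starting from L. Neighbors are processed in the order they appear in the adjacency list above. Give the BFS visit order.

L, Q, N, G, M, H, E, C, O, I, K, D, J, P, A, B, F, R

Visit L; enqueue Q, N, G, M → queue [Q, N, G, M]
Visit Q; enqueue H, E → queue [N, G, M, H, E]
Visit N; enqueue C, O, I → queue [G, M, H, E, C, O, I]
Visit G; enqueue K, D, J → queue [M, H, E, C, O, I, K, D, J]
Visit M → queue [H, E, C, O, I, K, D, J]
Visit H; enqueue P → queue [E, C, O, I, K, D, J, P]
Visit E; enqueue A → queue [C, O, I, K, D, J, P, A]
Visit C; enqueue B → queue [O, I, K, D, J, P, A, B]
Visit O; enqueue F → queue [I, K, D, J, P, A, B, F]
Visit I → queue [K, D, J, P, A, B, F]
Visit K → queue [D, J, P, A, B, F]
Visit D → queue [J, P, A, B, F]
Visit J → queue [P, A, B, F]
Visit P; enqueue R → queue [A, B, F, R]
Visit A → queue [B, F, R]
Visit B → queue [F, R]
Visit F → queue [R]
Visit R → queue []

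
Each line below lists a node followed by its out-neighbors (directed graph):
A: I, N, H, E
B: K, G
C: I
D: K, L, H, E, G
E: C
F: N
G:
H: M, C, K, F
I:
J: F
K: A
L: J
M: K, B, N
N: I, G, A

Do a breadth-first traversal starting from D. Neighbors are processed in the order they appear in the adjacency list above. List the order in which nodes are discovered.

D K L H E G A J M C F I N B

Visit D; enqueue K, L, H, E, G → queue [K, L, H, E, G]
Visit K; enqueue A → queue [L, H, E, G, A]
Visit L; enqueue J → queue [H, E, G, A, J]
Visit H; enqueue M, C, F → queue [E, G, A, J, M, C, F]
Visit E → queue [G, A, J, M, C, F]
Visit G → queue [A, J, M, C, F]
Visit A; enqueue I, N → queue [J, M, C, F, I, N]
Visit J → queue [M, C, F, I, N]
Visit M; enqueue B → queue [C, F, I, N, B]
Visit C → queue [F, I, N, B]
Visit F → queue [I, N, B]
Visit I → queue [N, B]
Visit N → queue [B]
Visit B → queue []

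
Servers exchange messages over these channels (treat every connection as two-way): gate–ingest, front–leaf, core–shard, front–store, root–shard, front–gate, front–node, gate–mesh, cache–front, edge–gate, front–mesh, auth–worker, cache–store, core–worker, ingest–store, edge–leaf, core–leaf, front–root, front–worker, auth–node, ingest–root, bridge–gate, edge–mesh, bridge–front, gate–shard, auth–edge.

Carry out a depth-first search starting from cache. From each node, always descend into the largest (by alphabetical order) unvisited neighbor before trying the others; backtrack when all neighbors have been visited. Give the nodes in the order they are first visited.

cache, store, ingest, root, shard, gate, mesh, front, worker, core, leaf, edge, auth, node, bridge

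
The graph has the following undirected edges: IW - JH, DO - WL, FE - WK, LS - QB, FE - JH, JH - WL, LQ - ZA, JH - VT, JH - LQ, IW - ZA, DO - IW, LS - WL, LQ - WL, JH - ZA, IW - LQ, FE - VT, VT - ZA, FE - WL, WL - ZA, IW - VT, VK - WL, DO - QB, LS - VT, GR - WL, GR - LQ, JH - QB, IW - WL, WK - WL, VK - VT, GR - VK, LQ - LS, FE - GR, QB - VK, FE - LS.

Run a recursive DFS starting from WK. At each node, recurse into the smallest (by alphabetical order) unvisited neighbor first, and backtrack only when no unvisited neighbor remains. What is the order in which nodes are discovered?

Visit WK
WK → FE
FE → GR
GR → LQ
LQ → IW
IW → DO
DO → QB
QB → JH
JH → VT
VT → LS
LS → WL
WL → VK
WL → ZA

WK FE GR LQ IW DO QB JH VT LS WL VK ZA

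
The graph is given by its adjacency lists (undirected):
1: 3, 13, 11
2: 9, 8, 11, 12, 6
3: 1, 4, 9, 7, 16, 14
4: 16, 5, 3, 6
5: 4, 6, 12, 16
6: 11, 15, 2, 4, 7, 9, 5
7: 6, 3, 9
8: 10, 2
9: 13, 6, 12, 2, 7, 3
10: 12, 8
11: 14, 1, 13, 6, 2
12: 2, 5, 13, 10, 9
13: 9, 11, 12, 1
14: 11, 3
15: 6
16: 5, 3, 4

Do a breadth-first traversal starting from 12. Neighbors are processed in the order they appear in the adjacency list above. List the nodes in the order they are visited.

Visit 12; enqueue 2, 5, 13, 10, 9 → queue [2, 5, 13, 10, 9]
Visit 2; enqueue 8, 11, 6 → queue [5, 13, 10, 9, 8, 11, 6]
Visit 5; enqueue 4, 16 → queue [13, 10, 9, 8, 11, 6, 4, 16]
Visit 13; enqueue 1 → queue [10, 9, 8, 11, 6, 4, 16, 1]
Visit 10 → queue [9, 8, 11, 6, 4, 16, 1]
Visit 9; enqueue 7, 3 → queue [8, 11, 6, 4, 16, 1, 7, 3]
Visit 8 → queue [11, 6, 4, 16, 1, 7, 3]
Visit 11; enqueue 14 → queue [6, 4, 16, 1, 7, 3, 14]
Visit 6; enqueue 15 → queue [4, 16, 1, 7, 3, 14, 15]
Visit 4 → queue [16, 1, 7, 3, 14, 15]
Visit 16 → queue [1, 7, 3, 14, 15]
Visit 1 → queue [7, 3, 14, 15]
Visit 7 → queue [3, 14, 15]
Visit 3 → queue [14, 15]
Visit 14 → queue [15]
Visit 15 → queue []

12 → 2 → 5 → 13 → 10 → 9 → 8 → 11 → 6 → 4 → 16 → 1 → 7 → 3 → 14 → 15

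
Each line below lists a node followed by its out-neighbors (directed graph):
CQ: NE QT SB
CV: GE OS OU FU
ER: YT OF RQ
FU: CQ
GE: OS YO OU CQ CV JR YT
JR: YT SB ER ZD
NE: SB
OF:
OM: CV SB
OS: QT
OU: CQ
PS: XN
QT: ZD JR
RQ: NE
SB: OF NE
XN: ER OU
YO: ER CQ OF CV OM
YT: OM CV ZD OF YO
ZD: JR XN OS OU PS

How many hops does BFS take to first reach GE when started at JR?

Level 0: JR
Level 1: ER, SB, YT, ZD
Level 2: CV, NE, OF, OM, OS, OU, PS, RQ, XN, YO
Level 3: CQ, FU, GE, QT
GE first appears at level 3.

3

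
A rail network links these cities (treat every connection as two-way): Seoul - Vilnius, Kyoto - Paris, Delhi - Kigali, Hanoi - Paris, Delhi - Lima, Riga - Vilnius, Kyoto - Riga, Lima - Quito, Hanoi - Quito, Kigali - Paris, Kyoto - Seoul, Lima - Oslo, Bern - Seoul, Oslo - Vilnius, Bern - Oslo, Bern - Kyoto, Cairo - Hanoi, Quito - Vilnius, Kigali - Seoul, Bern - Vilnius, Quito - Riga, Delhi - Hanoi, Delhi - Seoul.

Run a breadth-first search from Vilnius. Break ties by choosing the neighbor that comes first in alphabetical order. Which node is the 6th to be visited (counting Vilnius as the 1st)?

Visit Vilnius; enqueue Bern, Oslo, Quito, Riga, Seoul → queue [Bern, Oslo, Quito, Riga, Seoul]
Visit Bern; enqueue Kyoto → queue [Oslo, Quito, Riga, Seoul, Kyoto]
Visit Oslo; enqueue Lima → queue [Quito, Riga, Seoul, Kyoto, Lima]
Visit Quito; enqueue Hanoi → queue [Riga, Seoul, Kyoto, Lima, Hanoi]
Visit Riga → queue [Seoul, Kyoto, Lima, Hanoi]
Visit Seoul; enqueue Delhi, Kigali → queue [Kyoto, Lima, Hanoi, Delhi, Kigali]
Visit Kyoto; enqueue Paris → queue [Lima, Hanoi, Delhi, Kigali, Paris]
Visit Lima → queue [Hanoi, Delhi, Kigali, Paris]
Visit Hanoi; enqueue Cairo → queue [Delhi, Kigali, Paris, Cairo]
Visit Delhi → queue [Kigali, Paris, Cairo]
Visit Kigali → queue [Paris, Cairo]
Visit Paris → queue [Cairo]
Visit Cairo → queue []

Visit order: Vilnius, Bern, Oslo, Quito, Riga, Seoul, Kyoto, Lima, Hanoi, Delhi, Kigali, Paris, Cairo

Seoul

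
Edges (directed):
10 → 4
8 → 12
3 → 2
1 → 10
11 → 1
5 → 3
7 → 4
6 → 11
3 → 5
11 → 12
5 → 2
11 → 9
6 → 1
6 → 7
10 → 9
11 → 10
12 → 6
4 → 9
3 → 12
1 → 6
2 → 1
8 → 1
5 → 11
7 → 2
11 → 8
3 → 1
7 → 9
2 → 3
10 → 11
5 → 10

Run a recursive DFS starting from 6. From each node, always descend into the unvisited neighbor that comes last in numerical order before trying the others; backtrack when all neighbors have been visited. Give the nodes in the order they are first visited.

Visit 6
6 → 11
11 → 12
11 → 10
10 → 9
10 → 4
11 → 8
8 → 1
6 → 7
7 → 2
2 → 3
3 → 5

6 → 11 → 12 → 10 → 9 → 4 → 8 → 1 → 7 → 2 → 3 → 5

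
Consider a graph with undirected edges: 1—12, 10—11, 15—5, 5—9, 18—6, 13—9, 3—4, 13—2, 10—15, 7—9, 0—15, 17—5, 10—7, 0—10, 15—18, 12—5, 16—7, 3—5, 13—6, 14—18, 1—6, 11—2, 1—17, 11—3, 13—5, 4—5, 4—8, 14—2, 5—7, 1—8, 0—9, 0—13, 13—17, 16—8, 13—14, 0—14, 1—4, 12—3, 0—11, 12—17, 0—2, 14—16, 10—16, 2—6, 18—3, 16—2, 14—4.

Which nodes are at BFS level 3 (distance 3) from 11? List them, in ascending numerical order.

Level 0: 11
Level 1: 0, 2, 3, 10
Level 2: 4, 5, 6, 7, 9, 12, 13, 14, 15, 16, 18
Level 3: 1, 8, 17

1, 8, 17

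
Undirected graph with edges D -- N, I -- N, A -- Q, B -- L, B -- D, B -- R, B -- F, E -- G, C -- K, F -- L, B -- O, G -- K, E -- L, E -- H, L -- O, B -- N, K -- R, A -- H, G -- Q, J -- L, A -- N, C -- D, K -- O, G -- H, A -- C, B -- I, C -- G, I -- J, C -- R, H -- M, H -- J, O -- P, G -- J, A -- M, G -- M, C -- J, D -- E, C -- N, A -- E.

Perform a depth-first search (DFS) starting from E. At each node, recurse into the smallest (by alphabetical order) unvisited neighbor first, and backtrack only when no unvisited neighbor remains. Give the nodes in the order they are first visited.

Visit E
E → A
A → C
C → D
D → B
B → F
F → L
L → J
J → G
G → H
H → M
G → K
K → O
O → P
K → R
G → Q
J → I
I → N

E, A, C, D, B, F, L, J, G, H, M, K, O, P, R, Q, I, N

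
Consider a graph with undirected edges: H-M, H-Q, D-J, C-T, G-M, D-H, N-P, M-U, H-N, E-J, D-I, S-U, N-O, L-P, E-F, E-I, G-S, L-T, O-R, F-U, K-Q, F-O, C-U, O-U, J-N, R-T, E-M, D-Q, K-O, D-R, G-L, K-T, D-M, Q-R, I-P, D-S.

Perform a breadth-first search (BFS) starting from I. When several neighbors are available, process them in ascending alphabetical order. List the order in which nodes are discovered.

I, D, E, P, H, J, M, Q, R, S, F, L, N, G, U, K, O, T, C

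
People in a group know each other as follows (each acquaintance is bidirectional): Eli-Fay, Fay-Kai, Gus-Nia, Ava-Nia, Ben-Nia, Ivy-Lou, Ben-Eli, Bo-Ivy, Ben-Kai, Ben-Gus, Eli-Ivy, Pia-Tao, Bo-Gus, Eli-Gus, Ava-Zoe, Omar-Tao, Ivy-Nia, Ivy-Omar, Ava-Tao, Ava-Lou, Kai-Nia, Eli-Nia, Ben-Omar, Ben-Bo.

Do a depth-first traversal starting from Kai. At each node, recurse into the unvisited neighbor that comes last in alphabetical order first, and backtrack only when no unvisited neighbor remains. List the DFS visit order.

Kai, Nia, Ivy, Omar, Tao, Pia, Ava, Zoe, Lou, Ben, Gus, Eli, Fay, Bo

Visit Kai
Kai → Nia
Nia → Ivy
Ivy → Omar
Omar → Tao
Tao → Pia
Tao → Ava
Ava → Zoe
Ava → Lou
Omar → Ben
Ben → Gus
Gus → Eli
Eli → Fay
Gus → Bo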